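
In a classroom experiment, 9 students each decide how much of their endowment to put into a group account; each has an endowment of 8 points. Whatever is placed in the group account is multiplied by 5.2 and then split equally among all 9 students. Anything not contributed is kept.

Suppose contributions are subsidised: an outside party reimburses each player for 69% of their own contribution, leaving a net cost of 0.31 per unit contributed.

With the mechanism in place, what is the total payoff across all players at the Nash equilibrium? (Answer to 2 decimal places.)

424.08 points

With the mechanism, a contributed unit returns (5.2/9) / 0.31 = 1.8638 per unit of net cost to the contributor — now above 1 — so contributing fully is weakly dominant for every player.
So the Nash equilibrium is full contribution by all 9; the group earns 9 × (8 × 0.69 + 5.2 × 8) = 424.08.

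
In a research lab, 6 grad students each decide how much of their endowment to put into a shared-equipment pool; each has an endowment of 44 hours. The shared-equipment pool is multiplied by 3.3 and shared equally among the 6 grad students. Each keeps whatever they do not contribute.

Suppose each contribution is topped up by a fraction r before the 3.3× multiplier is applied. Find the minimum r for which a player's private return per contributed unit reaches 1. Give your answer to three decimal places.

With matching at rate r, one contributed unit becomes (1 + r) in the shared-equipment pool and returns 3.3 × (1 + r) / 6 to the contributor.
Setting this equal to 1: 1 + r = 6/3.3 = 1.8182.
So the minimum matching rate is r = 1.8182 − 1 = 0.818.

0.818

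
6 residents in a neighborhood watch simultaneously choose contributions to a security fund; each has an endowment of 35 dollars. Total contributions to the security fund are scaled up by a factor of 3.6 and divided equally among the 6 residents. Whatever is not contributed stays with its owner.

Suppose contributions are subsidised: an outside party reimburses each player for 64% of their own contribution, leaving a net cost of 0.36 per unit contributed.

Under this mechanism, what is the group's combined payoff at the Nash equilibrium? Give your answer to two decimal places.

890.40 dollars

With the mechanism, a contributed unit returns (3.6/6) / 0.36 = 1.6667 per unit of net cost to the contributor — now above 1 — so contributing fully is weakly dominant for every player.
So the Nash equilibrium is full contribution by all 6; the group earns 6 × (35 × 0.64 + 3.6 × 35) = 890.40.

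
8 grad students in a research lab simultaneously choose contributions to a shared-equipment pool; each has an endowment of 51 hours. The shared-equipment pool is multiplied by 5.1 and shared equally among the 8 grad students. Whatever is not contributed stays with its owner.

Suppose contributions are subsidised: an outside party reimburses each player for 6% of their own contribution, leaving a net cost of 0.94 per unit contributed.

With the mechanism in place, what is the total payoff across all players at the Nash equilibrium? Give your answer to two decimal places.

Even with the mechanism, each unit contributed returns only (5.1/8) / 0.94 = 0.6782 per unit of net cost, so contributing nothing is still dominant.
Everyone keeps their endowment and the group total is 8 × 51 = 408.

408.00 hours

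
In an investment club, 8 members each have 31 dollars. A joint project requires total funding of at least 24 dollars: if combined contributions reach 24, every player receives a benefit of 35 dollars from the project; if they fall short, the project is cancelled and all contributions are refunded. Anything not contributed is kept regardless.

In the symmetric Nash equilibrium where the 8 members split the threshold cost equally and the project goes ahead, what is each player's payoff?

63 dollars

Equal share of the threshold: 24/8 = 3.
At this profile no one gains by cutting their contribution: any cut drops the total below 24, the project is cancelled, contributions are refunded, and the deviator ends with 31, which is less than 31 − 3 + 35 = 63. Contributing more than 3 just wastes the excess. So contributing exactly 3 is a best response.
Each player's payoff: 31 − 3 + 35 = 63.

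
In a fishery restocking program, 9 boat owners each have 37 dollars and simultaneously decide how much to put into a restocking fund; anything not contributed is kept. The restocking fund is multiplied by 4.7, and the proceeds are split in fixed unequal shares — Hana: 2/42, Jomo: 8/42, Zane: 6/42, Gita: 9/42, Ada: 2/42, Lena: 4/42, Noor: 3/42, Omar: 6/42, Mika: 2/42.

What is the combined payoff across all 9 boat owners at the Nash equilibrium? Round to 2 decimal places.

Player j's private return per contributed unit is 4.7 × (j's share). Contributing is weakly dominant for j when that share is at least 1/4.7 = 0.2128, and contributing 0 is dominant otherwise.
The only share above 0.2128 is Gita's 9/42, contributing 37; the remaining 8 contribute 0. Total contributed: 37.
The restocking fund pays out 4.7 × 37 = 173.90 in total (split across the unequal shares, but the aggregate is all that matters for the group sum).
The 8 free-riders keep 37 each, adding 296. Group total = 296 + 173.90 = 469.90.

469.90 dollars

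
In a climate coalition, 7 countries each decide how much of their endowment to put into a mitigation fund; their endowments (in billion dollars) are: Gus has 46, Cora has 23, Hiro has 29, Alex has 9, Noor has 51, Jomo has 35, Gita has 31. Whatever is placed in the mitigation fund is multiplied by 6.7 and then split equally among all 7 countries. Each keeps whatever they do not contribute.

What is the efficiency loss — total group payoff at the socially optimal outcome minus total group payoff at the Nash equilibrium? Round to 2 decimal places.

1276.80 billion dollars

The private return per contributed unit is 6.7/7 = 0.9571 < 1 for every player regardless of endowment, so the Nash equilibrium is zero contribution and the group total is Σ E_j = 46 + 23 + 29 + 9 + 51 + 35 + 31 = 224.
Each contributed unit returns 6.700 to the group, so the social optimum is full contribution by everyone: group total = 6.700 × 224 = 1500.80.
Efficiency loss = (6.700 − 1) × 224 = 1276.80.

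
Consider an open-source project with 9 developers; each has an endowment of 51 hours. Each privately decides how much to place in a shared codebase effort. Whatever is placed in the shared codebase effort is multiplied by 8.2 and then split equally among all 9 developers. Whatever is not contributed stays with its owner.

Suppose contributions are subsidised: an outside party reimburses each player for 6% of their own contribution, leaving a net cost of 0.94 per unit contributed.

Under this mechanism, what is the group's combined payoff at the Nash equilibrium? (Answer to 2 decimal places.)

459.00 hours

With the mechanism, a contributed unit returns (8.2/9) / 0.94 = 0.9693 per unit of net cost — still below 1 — so contributing 0 remains dominant for every player.
Everyone keeps their endowment and the group total is 9 × 51 = 459.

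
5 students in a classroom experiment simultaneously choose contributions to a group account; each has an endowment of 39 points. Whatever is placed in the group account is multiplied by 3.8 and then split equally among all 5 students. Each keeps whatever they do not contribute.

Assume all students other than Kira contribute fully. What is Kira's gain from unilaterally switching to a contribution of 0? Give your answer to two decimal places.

9.36 points

Switching from a contribution of 39 to 0 lets Kira keep an extra 39 points, but lowers the group account by 39, which costs Kira their own share of that drop: 3.8/5 × 39 = 29.64.
Net gain = 39 − 29.64 = 9.36. The private return per contributed unit (0.7600) is below 1, so free-riding is indeed the best response regardless of what the others do.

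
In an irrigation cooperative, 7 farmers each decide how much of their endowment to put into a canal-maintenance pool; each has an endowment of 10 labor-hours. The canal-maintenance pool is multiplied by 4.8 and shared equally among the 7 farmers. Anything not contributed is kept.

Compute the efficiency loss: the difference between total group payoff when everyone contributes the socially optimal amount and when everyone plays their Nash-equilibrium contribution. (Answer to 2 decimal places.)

266.00 labor-hours

Each contributed unit returns 4.8/7 = 0.6857 to its contributor — below 1 — so contributing 0 is dominant for every player. At the Nash equilibrium everyone keeps their 10, and the group total is 7 × 10 = 70.
Each contributed unit returns 4.800 to the group as a whole (0.6857 to each of 7 players), which exceeds 1, so the social optimum is full contribution: group total = 4.800 × 70 = 336.00.
Efficiency loss = 336.00 − 70 = 266.00.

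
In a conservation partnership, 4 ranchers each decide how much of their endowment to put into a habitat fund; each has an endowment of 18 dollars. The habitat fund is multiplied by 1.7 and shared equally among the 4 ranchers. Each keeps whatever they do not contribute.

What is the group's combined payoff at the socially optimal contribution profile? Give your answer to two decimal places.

Each contributed unit returns 1.700 to the group as a whole (0.4250 to each of 4 players), which exceeds 1, so the social optimum is full contribution: group total = 1.700 × 72 = 122.40.

122.40 dollars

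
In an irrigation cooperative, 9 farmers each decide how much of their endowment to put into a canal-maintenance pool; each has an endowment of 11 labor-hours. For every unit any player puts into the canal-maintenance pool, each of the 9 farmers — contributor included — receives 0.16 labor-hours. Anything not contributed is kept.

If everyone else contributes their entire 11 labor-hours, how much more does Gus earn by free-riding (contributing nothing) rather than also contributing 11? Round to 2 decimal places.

Switching from a contribution of 11 to 0 lets Gus keep an extra 11 labor-hours, but lowers the canal-maintenance pool by 11, which costs Gus their own share of that drop: 0.16 × 11 = 1.76.
Net gain = 11 − 1.76 = 9.24. The private return per contributed unit (0.16) is below 1, so free-riding is indeed the best response regardless of what the others do.

9.24 labor-hours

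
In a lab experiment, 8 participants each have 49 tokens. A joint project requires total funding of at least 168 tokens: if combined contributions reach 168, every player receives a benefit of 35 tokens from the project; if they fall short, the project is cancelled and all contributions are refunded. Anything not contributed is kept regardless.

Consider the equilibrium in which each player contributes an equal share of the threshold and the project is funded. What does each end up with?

63 tokens

Equal share of the threshold: 168/8 = 21.
At this profile no one gains by cutting their contribution: any cut drops the total below 168, the project is cancelled, contributions are refunded, and the deviator ends with 49, which is less than 49 − 21 + 35 = 63. Contributing more than 21 just wastes the excess. So contributing exactly 21 is a best response.
Each player's payoff: 49 − 21 + 35 = 63.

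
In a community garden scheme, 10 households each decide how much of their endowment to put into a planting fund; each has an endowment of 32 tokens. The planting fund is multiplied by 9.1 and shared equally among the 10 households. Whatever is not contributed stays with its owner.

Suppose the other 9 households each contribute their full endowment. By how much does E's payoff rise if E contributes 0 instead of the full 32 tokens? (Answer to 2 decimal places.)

Switching from a contribution of 32 to 0 lets E keep an extra 32 tokens, but lowers the planting fund by 32, which costs E their own share of that drop: 9.1/10 × 32 = 29.12.
Net gain = 32 − 29.12 = 2.88. The private return per contributed unit (0.9100) is below 1, so free-riding is indeed the best response regardless of what the others do.

2.88 tokens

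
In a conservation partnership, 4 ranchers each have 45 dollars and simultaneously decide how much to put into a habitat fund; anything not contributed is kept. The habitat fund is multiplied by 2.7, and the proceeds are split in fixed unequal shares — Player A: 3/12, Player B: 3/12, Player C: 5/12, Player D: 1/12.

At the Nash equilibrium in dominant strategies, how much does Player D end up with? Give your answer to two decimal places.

55.13 dollars

Player j's private return per contributed unit is 2.7 × (j's share). Contributing is weakly dominant for j when that share is at least 1/2.7 = 0.3704, and contributing 0 is dominant otherwise.
Only Player C (5/12) clears that bar, contributing 45; the remaining 3 contribute 0. Total contributed: 45.
Player D keeps 45 and receives 2.7 × 45 × 1/12 = 10.13 from the habitat fund, for a payoff of 55.13.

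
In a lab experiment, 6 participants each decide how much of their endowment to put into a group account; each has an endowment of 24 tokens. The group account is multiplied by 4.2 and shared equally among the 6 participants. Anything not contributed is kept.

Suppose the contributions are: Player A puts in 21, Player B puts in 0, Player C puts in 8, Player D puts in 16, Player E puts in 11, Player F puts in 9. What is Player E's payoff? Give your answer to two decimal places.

58.50 tokens

Total contributed: 21 + 0 + 8 + 16 + 11 + 9 = 65.
Each receives 4.2 × 65 / 6 = 45.50 from the group account.
Player E keeps 24 − 11 = 13, so Player E's payoff is 13 + 45.50 = 58.50.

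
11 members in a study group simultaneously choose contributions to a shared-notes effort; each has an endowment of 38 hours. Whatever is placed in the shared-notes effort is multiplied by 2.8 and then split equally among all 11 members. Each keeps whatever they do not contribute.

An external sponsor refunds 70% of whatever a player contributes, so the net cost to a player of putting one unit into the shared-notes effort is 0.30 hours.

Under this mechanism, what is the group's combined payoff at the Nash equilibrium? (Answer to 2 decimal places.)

418.00 hours

The effective private return is (2.8/11) / 0.30 = 0.8485, which is still under 1, so the mechanism doesn't change anyone's dominant strategy: zero contribution.
At the Nash equilibrium no one contributes; group total payoff = 11 × 38 = 418.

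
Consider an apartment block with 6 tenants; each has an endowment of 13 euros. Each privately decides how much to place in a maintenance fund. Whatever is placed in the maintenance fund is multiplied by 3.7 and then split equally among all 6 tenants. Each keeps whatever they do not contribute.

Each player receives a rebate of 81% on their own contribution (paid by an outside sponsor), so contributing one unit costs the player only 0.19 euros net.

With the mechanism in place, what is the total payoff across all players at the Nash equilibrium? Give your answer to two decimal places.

351.78 euros

The effective private return per unit is now (3.7/6) / 0.19 = 3.2456 > 1, so every player's dominant strategy flips to full contribution.
So the Nash equilibrium is full contribution by all 6; the group earns 6 × (13 × 0.81 + 3.7 × 13) = 351.78.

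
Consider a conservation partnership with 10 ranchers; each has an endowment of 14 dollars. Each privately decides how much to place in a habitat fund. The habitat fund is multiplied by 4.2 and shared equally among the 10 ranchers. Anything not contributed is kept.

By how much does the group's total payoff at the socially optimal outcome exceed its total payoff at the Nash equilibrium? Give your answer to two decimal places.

448.00 dollars

Each contributed unit returns 4.2/10 = 0.4200 to its contributor — below 1 — so contributing 0 is dominant for every player. At the Nash equilibrium everyone keeps their 14, and the group total is 10 × 14 = 140.
Each contributed unit returns 4.200 to the group as a whole (0.4200 to each of 10 players), which exceeds 1, so the social optimum is full contribution: group total = 4.200 × 140 = 588.00.
Efficiency loss = 588.00 − 140 = 448.00.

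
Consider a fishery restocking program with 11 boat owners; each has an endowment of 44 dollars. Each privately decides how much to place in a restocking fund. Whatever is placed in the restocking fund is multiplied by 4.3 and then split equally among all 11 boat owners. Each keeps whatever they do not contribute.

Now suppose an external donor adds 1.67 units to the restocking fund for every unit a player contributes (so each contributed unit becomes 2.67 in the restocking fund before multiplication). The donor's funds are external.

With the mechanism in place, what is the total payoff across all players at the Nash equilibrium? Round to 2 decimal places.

5556.80 dollars

With the mechanism, a contributed unit returns 4.3 × 2.67 / 11 = 1.0437 per unit of net cost to the contributor — now above 1 — so contributing fully is weakly dominant for every player.
So the Nash equilibrium is full contribution by all 11; the group earns 4.3 × 2.67 × 484 = 5556.80.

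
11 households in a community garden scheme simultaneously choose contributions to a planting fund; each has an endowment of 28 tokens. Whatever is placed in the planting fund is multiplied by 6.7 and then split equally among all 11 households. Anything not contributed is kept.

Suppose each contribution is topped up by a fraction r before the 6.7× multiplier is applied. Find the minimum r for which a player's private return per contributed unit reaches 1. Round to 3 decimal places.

With matching at rate r, one contributed unit becomes (1 + r) in the planting fund and returns 6.7 × (1 + r) / 11 to the contributor.
Setting this equal to 1: 1 + r = 11/6.7 = 1.6418.
So the minimum matching rate is r = 1.6418 − 1 = 0.642.

0.642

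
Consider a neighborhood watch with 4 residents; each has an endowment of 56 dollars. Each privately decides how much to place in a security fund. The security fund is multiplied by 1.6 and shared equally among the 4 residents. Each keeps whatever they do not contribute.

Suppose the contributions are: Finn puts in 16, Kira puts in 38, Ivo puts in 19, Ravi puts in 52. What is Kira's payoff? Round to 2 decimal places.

Total contributed: 16 + 38 + 19 + 52 = 125.
Each receives 1.6 × 125 / 4 = 50.00 from the security fund.
Kira keeps 56 − 38 = 18, so Kira's payoff is 18 + 50.00 = 68.00.

68.00 dollars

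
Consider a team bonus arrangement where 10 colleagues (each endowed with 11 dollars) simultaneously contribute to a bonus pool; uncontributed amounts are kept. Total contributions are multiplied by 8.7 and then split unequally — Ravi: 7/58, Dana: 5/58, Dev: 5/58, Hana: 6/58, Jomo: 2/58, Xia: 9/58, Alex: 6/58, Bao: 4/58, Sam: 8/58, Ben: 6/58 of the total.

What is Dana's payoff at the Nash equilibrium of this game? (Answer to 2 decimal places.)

For player j, contributing a unit is worthwhile iff 8.7 × (j's share) ≥ 1, i.e. iff j's share is at least 0.1149.
The shares above 0.1149 belong to Ravi, Xia and Sam, contributing 11 each; the remaining 7 contribute 0. Total contributed: 33.
Dana keeps 11 and receives 8.7 × 33 × 5/58 = 24.75 from the bonus pool, for a payoff of 35.75.

35.75 dollars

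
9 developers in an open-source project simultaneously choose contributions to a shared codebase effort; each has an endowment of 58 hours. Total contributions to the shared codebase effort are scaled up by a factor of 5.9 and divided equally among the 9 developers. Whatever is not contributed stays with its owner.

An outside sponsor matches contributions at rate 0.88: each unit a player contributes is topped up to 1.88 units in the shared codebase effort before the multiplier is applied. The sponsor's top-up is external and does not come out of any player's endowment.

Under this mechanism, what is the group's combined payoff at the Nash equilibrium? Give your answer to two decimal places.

5790.02 hours

Under the mechanism each unit contributed yields 5.9 × 1.88 / 9 = 1.2324 back to its contributor per unit of net cost, which exceeds 1, making full contribution the dominant choice for everyone.
At the Nash equilibrium everyone contributes 58. Group total payoff = 5.9 × 1.88 × 522 = 5790.02.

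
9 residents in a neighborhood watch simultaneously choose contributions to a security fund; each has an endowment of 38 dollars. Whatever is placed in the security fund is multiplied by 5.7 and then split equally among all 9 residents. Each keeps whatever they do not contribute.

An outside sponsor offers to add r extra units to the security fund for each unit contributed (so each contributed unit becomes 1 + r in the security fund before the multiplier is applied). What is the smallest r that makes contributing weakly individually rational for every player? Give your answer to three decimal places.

With matching at rate r, one contributed unit becomes (1 + r) in the security fund and returns 5.7 × (1 + r) / 9 to the contributor.
Setting this equal to 1: 1 + r = 9/5.7 = 1.5789.
So the minimum matching rate is r = 1.5789 − 1 = 0.579.

0.579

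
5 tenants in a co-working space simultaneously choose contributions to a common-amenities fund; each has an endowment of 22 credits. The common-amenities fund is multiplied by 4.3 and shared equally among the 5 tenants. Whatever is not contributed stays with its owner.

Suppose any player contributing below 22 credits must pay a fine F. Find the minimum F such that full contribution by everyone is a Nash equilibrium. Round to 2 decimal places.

3.08 credits

Given the others contribute fully, the best deviation is to contribute 0 (any partial contribution still incurs the fine and gives up units whose private return 0.8600 is below 1).
Deviating from 22 to 0 saves 22 credits but forfeits the deviator's share of the drop in the common-amenities fund: 4.3/5 × 22 = 18.92.
So the deviation gain is 22 − 18.92 = 3.08, and the fine must be at least 3.08 credits to wipe it out.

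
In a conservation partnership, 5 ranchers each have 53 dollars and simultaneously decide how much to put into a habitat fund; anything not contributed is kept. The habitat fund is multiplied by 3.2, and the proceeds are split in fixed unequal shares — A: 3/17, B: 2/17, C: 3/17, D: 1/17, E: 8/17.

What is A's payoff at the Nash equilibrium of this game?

82.93 dollars

Player j's private return per contributed unit is 3.2 × (j's share). Contributing is weakly dominant for j when that share is at least 1/3.2 = 0.3125, and contributing 0 is dominant otherwise.
The only share above 0.3125 is E's 8/17, contributing 53; the remaining 4 contribute 0. Total contributed: 53.
A keeps 53 and receives 3.2 × 53 × 3/17 = 29.93 from the habitat fund, for a payoff of 82.93.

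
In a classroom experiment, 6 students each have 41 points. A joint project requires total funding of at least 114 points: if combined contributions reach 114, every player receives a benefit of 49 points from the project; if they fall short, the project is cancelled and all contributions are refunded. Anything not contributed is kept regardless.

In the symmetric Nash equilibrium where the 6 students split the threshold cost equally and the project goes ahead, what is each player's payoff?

Equal share of the threshold: 114/6 = 19.
At this profile no one gains by cutting their contribution: any cut drops the total below 114, the project is cancelled, contributions are refunded, and the deviator ends with 41, which is less than 41 − 19 + 49 = 71. Contributing more than 19 just wastes the excess. So contributing exactly 19 is a best response.
Each player's payoff: 41 − 19 + 49 = 71.

71 points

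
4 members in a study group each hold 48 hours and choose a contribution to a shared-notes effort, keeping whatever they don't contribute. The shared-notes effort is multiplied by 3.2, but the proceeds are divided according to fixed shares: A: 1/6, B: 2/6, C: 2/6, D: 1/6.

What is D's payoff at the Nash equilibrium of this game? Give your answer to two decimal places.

A player with share s gets back 3.2·s per unit contributed, so full contribution is dominant for anyone with s > 1/3.2 = 0.3125 and zero contribution is dominant for anyone below.
B and C clear that bar, contributing 48 each; the remaining 2 contribute 0. Total contributed: 96.
D keeps 48 and receives 3.2 × 96 × 1/6 = 51.20 from the shared-notes effort, for a payoff of 99.20.

99.20 hours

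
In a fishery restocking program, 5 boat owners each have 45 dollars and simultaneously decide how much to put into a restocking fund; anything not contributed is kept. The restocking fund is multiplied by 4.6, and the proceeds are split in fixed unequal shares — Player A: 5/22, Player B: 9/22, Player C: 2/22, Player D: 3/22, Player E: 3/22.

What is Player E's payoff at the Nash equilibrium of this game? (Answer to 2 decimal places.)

A player with share s gets back 4.6·s per unit contributed, so full contribution is dominant for anyone with s > 1/4.6 = 0.2174 and zero contribution is dominant for anyone below.
Player A and Player B are above the threshold, contributing 45 each; the remaining 3 contribute 0. Total contributed: 90.
Player E keeps 45 and receives 4.6 × 90 × 3/22 = 56.45 from the restocking fund, for a payoff of 101.45.

101.45 dollars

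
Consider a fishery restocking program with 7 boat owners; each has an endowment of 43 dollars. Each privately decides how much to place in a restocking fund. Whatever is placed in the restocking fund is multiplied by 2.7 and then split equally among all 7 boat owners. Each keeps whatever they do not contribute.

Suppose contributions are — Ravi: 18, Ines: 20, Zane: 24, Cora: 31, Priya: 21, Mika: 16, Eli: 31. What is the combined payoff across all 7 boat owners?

574.70 dollars

Total contributed: 18 + 20 + 24 + 31 + 21 + 16 + 31 = 161; total kept: 7 × 43 − 161 = 140.
The restocking fund pays out 2.7 × 161 = 434.70 in aggregate.
Group total = 140 + 434.70 = 574.70.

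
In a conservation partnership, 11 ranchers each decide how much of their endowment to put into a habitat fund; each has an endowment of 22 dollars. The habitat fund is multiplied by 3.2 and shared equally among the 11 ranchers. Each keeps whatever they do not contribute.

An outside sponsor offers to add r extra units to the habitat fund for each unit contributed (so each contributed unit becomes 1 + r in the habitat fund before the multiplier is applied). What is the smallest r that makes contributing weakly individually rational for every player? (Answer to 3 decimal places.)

2.438

With matching at rate r, one contributed unit becomes (1 + r) in the habitat fund and returns 3.2 × (1 + r) / 11 to the contributor.
Setting this equal to 1: 1 + r = 11/3.2 = 3.4375.
So the minimum matching rate is r = 3.4375 − 1 = 2.438.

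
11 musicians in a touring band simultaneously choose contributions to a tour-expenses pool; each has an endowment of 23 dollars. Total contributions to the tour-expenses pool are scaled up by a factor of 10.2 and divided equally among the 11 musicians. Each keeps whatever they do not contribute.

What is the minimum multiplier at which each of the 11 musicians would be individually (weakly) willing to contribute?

11

A contributed unit returns (multiplier)/11 to its contributor.
This reaches 1 exactly when the multiplier is 11.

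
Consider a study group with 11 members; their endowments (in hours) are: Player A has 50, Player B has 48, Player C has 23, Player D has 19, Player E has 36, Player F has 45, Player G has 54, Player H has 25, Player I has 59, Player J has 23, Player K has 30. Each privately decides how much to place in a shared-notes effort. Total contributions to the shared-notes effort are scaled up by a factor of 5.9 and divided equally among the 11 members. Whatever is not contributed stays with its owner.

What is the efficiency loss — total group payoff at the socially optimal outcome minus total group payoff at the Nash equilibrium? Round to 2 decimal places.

The private return per contributed unit is 5.9/11 = 0.5364 < 1 for every player regardless of endowment, so the Nash equilibrium is zero contribution and the group total is Σ E_j = 50 + 48 + 23 + 19 + 36 + 45 + 54 + 25 + 59 + 23 + 30 = 412.
Each contributed unit returns 5.900 to the group, so the social optimum is full contribution by everyone: group total = 5.900 × 412 = 2430.80.
Efficiency loss = (5.900 − 1) × 412 = 2018.80.

2018.80 hours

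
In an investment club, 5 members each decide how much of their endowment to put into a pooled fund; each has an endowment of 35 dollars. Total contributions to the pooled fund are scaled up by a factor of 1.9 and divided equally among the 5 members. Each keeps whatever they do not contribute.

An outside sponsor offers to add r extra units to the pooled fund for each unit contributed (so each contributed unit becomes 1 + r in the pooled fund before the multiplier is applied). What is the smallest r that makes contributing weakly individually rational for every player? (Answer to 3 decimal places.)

1.632

With matching at rate r, one contributed unit becomes (1 + r) in the pooled fund and returns 1.9 × (1 + r) / 5 to the contributor.
Setting this equal to 1: 1 + r = 5/1.9 = 2.6316.
So the minimum matching rate is r = 2.6316 − 1 = 1.632.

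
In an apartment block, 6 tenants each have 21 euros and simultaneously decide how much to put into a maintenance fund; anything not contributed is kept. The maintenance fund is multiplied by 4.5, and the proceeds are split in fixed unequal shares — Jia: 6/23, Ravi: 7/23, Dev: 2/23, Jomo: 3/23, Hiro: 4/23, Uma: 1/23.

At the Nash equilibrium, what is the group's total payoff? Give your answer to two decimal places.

273.00 euros

For player j, contributing a unit is worthwhile iff 4.5 × (j's share) ≥ 1, i.e. iff j's share is at least 0.2222.
Jia and Ravi clear that bar, contributing 21 each; the remaining 4 contribute 0. Total contributed: 42.
The maintenance fund pays out 4.5 × 42 = 189.00 in total (split across the unequal shares, but the aggregate is all that matters for the group sum).
The 4 free-riders keep 21 each, adding 84. Group total = 84 + 189.00 = 273.00.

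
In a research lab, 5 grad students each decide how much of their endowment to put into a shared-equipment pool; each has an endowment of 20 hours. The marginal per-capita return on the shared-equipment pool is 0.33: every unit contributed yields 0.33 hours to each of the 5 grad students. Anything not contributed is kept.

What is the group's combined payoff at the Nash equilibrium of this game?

The private return per contributed unit is 0.33 < 1, so contributing 0 is dominant for every player. At the Nash equilibrium everyone keeps their 20, and the group total is 5 × 20 = 100.

100.00 hours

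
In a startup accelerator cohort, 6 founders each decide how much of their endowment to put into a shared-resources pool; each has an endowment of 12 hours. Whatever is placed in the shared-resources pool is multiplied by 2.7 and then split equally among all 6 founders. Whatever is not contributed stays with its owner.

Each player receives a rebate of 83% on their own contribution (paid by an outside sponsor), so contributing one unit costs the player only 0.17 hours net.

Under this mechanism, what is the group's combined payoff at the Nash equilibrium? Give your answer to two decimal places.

254.16 hours

Under the mechanism each unit contributed yields (2.7/6) / 0.17 = 2.6471 back to its contributor per unit of net cost, which exceeds 1, making full contribution the dominant choice for everyone.
So the Nash equilibrium is full contribution by all 6; the group earns 6 × (12 × 0.83 + 2.7 × 12) = 254.16.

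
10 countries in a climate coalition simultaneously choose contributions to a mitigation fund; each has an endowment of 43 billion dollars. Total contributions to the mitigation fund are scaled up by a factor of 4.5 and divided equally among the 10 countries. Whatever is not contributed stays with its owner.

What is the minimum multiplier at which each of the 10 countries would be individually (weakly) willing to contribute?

A contributed unit returns (multiplier)/10 to its contributor.
This reaches 1 exactly when the multiplier is 10.

10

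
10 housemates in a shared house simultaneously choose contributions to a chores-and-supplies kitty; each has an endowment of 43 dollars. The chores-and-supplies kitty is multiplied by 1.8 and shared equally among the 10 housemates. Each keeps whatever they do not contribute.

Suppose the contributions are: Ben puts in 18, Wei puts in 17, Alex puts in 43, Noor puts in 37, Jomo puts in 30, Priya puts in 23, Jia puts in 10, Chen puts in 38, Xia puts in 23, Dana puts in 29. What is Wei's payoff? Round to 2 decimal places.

Total contributed: 18 + 17 + 43 + 37 + 30 + 23 + 10 + 38 + 23 + 29 = 268.
Each receives 1.8 × 268 / 10 = 48.24 from the chores-and-supplies kitty.
Wei keeps 43 − 17 = 26, so Wei's payoff is 26 + 48.24 = 74.24.

74.24 dollars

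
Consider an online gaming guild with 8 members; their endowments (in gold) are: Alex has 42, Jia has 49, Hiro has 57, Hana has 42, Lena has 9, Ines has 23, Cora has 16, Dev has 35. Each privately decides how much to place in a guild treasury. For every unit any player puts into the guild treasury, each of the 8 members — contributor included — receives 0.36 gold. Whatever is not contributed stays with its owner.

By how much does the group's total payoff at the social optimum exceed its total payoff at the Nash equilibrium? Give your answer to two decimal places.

The private return per contributed unit is 0.36 < 1 for everyone, so the Nash equilibrium is zero contribution and the group total is Σ E_j = 42 + 49 + 57 + 42 + 9 + 23 + 16 + 35 = 273.
Each contributed unit returns 2.880 to the group, so the social optimum is full contribution by everyone: group total = 2.880 × 273 = 786.24.
Efficiency loss = (2.880 − 1) × 273 = 513.24.

513.24 gold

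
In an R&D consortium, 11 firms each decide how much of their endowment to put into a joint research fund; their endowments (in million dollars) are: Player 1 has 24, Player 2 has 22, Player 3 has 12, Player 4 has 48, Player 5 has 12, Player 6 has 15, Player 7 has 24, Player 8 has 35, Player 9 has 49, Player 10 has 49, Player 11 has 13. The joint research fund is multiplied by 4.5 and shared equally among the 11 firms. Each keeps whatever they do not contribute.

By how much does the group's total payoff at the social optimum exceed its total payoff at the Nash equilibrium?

The private return per contributed unit is 4.5/11 = 0.4091 < 1 for every player regardless of endowment, so the Nash equilibrium is zero contribution and the group total is Σ E_j = 24 + 22 + 12 + 48 + 12 + 15 + 24 + 35 + 49 + 49 + 13 = 303.
Each contributed unit returns 4.500 to the group, so the social optimum is full contribution by everyone: group total = 4.500 × 303 = 1363.50.
Efficiency loss = (4.500 − 1) × 303 = 1060.50.

1060.50 million dollars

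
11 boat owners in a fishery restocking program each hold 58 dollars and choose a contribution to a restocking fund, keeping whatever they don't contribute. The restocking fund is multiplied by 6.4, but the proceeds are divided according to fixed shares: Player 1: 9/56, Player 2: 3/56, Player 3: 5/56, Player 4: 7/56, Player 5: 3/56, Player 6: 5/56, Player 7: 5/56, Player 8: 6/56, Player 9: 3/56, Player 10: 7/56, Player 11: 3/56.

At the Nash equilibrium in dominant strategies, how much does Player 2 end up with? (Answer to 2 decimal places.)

77.89 dollars

A player with share s gets back 6.4·s per unit contributed, so full contribution is dominant for anyone with s > 1/6.4 = 0.1563 and zero contribution is dominant for anyone below.
The only share above 0.1563 is Player 1's 9/56, contributing 58; the remaining 10 contribute 0. Total contributed: 58.
Player 2 keeps 58 and receives 6.4 × 58 × 3/56 = 19.89 from the restocking fund, for a payoff of 77.89.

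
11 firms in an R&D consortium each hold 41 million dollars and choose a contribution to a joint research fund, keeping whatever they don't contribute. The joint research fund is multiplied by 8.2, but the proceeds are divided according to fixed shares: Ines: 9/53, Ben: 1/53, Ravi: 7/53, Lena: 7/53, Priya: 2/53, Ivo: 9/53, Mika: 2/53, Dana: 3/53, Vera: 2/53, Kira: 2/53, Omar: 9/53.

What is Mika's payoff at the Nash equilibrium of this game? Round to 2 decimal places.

Player j's private return per contributed unit is 8.2 × (j's share). Contributing is weakly dominant for j when that share is at least 1/8.2 = 0.1220, and contributing 0 is dominant otherwise.
The shares above 0.1220 belong to Ines, Ravi, Lena, Ivo and Omar, contributing 41 each; the remaining 6 contribute 0. Total contributed: 205.
Mika keeps 41 and receives 8.2 × 205 × 2/53 = 63.43 from the joint research fund, for a payoff of 104.43.

104.43 million dollars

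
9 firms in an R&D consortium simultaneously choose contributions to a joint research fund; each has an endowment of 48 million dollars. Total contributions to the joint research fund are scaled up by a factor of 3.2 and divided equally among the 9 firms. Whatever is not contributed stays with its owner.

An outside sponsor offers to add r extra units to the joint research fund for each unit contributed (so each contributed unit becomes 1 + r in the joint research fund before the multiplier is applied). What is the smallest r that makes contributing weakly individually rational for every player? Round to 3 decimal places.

1.813

With matching at rate r, one contributed unit becomes (1 + r) in the joint research fund and returns 3.2 × (1 + r) / 9 to the contributor.
Setting this equal to 1: 1 + r = 9/3.2 = 2.8125.
So the minimum matching rate is r = 2.8125 − 1 = 1.813.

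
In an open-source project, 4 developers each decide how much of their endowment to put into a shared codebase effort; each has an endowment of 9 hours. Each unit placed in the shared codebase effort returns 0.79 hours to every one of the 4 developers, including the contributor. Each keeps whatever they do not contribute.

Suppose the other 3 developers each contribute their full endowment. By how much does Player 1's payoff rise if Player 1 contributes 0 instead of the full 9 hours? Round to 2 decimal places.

Switching from a contribution of 9 to 0 lets Player 1 keep an extra 9 hours, but lowers the shared codebase effort by 9, which costs Player 1 their own share of that drop: 0.79 × 9 = 7.11.
Net gain = 9 − 7.11 = 1.89. The private return per contributed unit (0.79) is below 1, so free-riding is indeed the best response regardless of what the others do.

1.89 hours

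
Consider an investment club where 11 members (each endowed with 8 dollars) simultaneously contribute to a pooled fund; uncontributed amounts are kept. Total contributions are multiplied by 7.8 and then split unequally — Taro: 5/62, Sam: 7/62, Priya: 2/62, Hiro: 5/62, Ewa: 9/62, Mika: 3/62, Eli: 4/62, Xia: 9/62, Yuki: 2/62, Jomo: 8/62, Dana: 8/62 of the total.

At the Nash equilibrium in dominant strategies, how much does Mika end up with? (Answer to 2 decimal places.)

20.08 dollars

A player with share s gets back 7.8·s per unit contributed, so full contribution is dominant for anyone with s > 1/7.8 = 0.1282 and zero contribution is dominant for anyone below.
Ewa, Xia, Jomo and Dana are above the threshold, contributing 8 each; the remaining 7 contribute 0. Total contributed: 32.
Mika keeps 8 and receives 7.8 × 32 × 3/62 = 12.08 from the pooled fund, for a payoff of 20.08.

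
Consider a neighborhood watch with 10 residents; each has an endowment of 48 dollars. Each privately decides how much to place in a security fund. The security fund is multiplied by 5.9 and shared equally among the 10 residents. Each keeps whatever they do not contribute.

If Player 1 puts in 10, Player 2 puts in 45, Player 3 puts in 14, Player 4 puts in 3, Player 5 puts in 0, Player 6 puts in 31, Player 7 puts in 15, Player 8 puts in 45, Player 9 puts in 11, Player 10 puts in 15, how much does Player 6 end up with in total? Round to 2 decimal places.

128.51 dollars

Total contributed: 10 + 45 + 14 + 3 + 0 + 31 + 15 + 45 + 11 + 15 = 189.
Each receives 5.9 × 189 / 10 = 111.51 from the security fund.
Player 6 keeps 48 − 31 = 17, so Player 6's payoff is 17 + 111.51 = 128.51.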